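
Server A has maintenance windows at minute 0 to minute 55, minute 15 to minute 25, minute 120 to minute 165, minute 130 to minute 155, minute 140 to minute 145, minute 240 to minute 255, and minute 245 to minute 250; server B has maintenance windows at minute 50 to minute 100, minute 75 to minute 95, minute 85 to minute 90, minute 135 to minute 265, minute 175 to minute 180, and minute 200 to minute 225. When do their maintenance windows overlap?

minute 50 to minute 55, minute 135 to minute 165, minute 240 to minute 255

Merge the first list: minute 0 to minute 55, minute 120 to minute 165, minute 240 to minute 255.
Merge the second list: minute 50 to minute 100, minute 135 to minute 265.
minute 0 to minute 55 meets the second set on minute 50 to minute 55.
minute 120 to minute 165 meets the second set on minute 135 to minute 165.
minute 240 to minute 255 meets the second set on minute 240 to minute 255.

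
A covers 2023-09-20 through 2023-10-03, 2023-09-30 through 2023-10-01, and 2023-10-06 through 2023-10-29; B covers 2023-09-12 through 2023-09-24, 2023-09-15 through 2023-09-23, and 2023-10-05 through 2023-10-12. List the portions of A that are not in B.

2023-09-25 through 2023-10-03, 2023-10-13 through 2023-10-29

Merge the first list: 2023-09-20 through 2023-10-03, 2023-10-06 through 2023-10-29.
Merge the second list: 2023-09-12 through 2023-09-24, 2023-10-05 through 2023-10-12.
2023-09-20 through 2023-10-03 with B removed leaves 2023-09-25 through 2023-10-03.
2023-10-06 through 2023-10-29 with B removed leaves 2023-10-13 through 2023-10-29.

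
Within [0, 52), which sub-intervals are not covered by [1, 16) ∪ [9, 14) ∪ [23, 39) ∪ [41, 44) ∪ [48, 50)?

After merging, the occupied span is [1, 16), [23, 39), [41, 44), [48, 50).
Uncovered inside [0, 52): [0, 1), [16, 23), [39, 41), [44, 48), [50, 52).

[0, 1) ∪ [16, 23) ∪ [39, 41) ∪ [44, 48) ∪ [50, 52)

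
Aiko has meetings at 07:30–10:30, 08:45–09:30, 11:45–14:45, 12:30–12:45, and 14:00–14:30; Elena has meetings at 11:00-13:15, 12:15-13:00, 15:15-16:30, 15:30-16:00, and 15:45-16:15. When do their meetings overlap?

A, merged: 07:30-10:30, 11:45-14:45.
B, merged: 11:00-13:15, 15:15-16:30.
07:30-10:30 falls entirely outside B.
11:45-14:45 overlaps B on 11:45-13:15.

11:45-13:15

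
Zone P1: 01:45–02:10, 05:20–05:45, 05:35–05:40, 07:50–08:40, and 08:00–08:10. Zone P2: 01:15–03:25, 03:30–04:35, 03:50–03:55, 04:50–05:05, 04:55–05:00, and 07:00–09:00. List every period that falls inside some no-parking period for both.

Merge the first list: 01:45–02:10, 05:20–05:45, 07:50–08:40.
Merge the second list: 01:15–03:25, 03:30–04:35, 04:50–05:05, 07:00–09:00.
01:45–02:10 overlaps B on 01:45–02:10.
05:20–05:45 falls entirely outside B.
07:50–08:40 overlaps B on 07:50–08:40.

01:45–02:10, 07:50–08:40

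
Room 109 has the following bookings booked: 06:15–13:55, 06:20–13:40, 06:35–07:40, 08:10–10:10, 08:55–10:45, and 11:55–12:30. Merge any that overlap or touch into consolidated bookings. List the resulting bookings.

06:15-13:55

06:20-13:40 overlaps/touches 06:15-13:55 → extend to 06:15-13:55.
06:35-07:40 overlaps/touches 06:15-13:55 → extend to 06:15-13:55.
08:10-10:10 overlaps/touches 06:15-13:55 → extend to 06:15-13:55.
08:55-10:45 overlaps/touches 06:15-13:55 → extend to 06:15-13:55.
11:55-12:30 overlaps/touches 06:15-13:55 → extend to 06:15-13:55.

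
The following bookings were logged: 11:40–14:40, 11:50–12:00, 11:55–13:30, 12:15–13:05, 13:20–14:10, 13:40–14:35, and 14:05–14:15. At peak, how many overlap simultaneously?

Walk the sorted start/end points keeping a running depth.
The depth first hits 4 at 14:05.

4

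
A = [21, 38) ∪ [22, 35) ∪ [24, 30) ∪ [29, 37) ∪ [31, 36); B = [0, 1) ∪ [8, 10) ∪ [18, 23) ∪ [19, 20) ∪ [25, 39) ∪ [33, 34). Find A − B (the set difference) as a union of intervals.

A, merged: [21, 38).
B, merged: [0, 1), [8, 10), [18, 23), [25, 39).
[21, 38) with B removed leaves [23, 25).

[23, 25)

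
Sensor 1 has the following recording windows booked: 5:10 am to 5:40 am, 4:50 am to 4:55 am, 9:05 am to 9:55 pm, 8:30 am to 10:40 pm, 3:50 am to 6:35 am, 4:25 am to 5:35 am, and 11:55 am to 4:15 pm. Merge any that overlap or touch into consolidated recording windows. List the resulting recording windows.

3:50 am-6:35 am, 8:30 am-10:40 pm

Sort by start: 3:50 am-6:35 am, 4:25 am-5:35 am, 4:50 am-4:55 am, 5:10 am-5:40 am, 8:30 am-10:40 pm, 9:05 am-9:55 pm, 11:55 am-4:15 pm.
4:25 am-5:35 am overlaps/touches 3:50 am-6:35 am → extend to 3:50 am-6:35 am.
4:50 am-4:55 am overlaps/touches 3:50 am-6:35 am → extend to 3:50 am-6:35 am.
5:10 am-5:40 am overlaps/touches 3:50 am-6:35 am → extend to 3:50 am-6:35 am.
8:30 am-10:40 pm is disjoint → start new block.
9:05 am-9:55 pm overlaps/touches 8:30 am-10:40 pm → extend to 8:30 am-10:40 pm.
11:55 am-4:15 pm overlaps/touches 8:30 am-10:40 pm → extend to 8:30 am-10:40 pm.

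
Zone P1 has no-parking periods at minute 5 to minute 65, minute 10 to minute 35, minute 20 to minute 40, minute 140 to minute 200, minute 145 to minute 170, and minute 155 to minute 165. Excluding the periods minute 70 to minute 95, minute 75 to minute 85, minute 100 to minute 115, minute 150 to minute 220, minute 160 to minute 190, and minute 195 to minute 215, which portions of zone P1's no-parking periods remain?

minute 5 to minute 65, minute 140 to minute 150

First set merges to minute 5 to minute 65, minute 140 to minute 200.
Second set merges to minute 70 to minute 95, minute 100 to minute 115, minute 150 to minute 220.
minute 5 to minute 65: nothing removed.
minute 140 to minute 200 \ B = minute 140 to minute 150.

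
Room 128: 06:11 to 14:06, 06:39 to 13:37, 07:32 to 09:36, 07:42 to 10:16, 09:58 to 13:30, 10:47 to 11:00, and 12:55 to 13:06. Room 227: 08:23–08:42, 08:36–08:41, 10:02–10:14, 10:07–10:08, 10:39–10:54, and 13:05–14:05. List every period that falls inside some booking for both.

08:23-08:42, 10:02-10:14, 10:39-10:54, 13:05-14:05

First set merges to 06:11-14:06.
Second set merges to 08:23-08:42, 10:02-10:14, 10:39-10:54, 13:05-14:05.
06:11-14:06 ∩ B → 08:23-08:42, 10:02-10:14, 10:39-10:54, 13:05-14:05.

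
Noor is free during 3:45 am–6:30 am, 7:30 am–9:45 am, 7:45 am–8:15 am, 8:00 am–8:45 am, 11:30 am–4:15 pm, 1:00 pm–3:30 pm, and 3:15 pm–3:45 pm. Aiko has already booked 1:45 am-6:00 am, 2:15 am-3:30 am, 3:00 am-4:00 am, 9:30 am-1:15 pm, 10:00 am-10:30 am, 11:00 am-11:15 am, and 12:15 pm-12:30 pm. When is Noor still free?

First set merges to 3:45 am–6:30 am, 7:30 am–9:45 am, 11:30 am–4:15 pm.
Second set merges to 1:45 am–6:00 am, 9:30 am–1:15 pm.
3:45 am–6:30 am with B removed leaves 6:00 am–6:30 am.
7:30 am–9:45 am with B removed leaves 7:30 am–9:30 am.
11:30 am–4:15 pm with B removed leaves 1:15 pm–4:15 pm.

6:00 am–6:30 am, 7:30 am–9:30 am, 1:15 pm–4:15 pm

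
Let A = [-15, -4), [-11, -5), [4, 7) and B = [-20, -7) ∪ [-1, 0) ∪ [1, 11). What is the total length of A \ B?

3

A, merged: [-15, -4), [4, 7).
A \ B = [-7, -4).
Total: 3.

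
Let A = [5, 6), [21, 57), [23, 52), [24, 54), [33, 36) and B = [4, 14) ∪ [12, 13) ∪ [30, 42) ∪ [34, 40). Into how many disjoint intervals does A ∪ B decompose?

2

First set merges to [5, 6), [21, 57).
Second set merges to [4, 14), [30, 42).
A ∪ B = [4, 14), [21, 57).
That is 2 disjoint pieces.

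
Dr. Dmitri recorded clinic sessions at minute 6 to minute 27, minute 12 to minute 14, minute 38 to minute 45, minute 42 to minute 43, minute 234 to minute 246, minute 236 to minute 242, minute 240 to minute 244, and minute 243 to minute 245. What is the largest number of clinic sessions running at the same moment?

Sweep endpoints in order; track running count of active intervals.
Peak of 3 reached at minute 240.

3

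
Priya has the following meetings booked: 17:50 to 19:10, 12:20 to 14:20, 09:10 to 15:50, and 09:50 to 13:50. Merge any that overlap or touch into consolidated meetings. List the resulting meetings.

Sort by start: 09:10–15:50, 09:50–13:50, 12:20–14:20, 17:50–19:10.
09:50–13:50 overlaps/touches 09:10–15:50 → extend to 09:10–15:50.
12:20–14:20 overlaps/touches 09:10–15:50 → extend to 09:10–15:50.
17:50–19:10 is disjoint → start new block.

09:10–15:50, 17:50–19:10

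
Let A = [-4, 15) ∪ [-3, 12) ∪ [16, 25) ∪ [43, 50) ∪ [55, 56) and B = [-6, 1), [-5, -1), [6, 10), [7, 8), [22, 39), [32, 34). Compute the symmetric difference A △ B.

First set merges to [-4, 15), [16, 25), [43, 50), [55, 56).
Second set merges to [-6, 1), [6, 10), [22, 39).
Only in the first: [1, 6), [10, 15), [16, 22), [43, 50), [55, 56).
Only in the second: [-6, -4), [25, 39).
Together these are the periods covered by exactly one.

[-6, -4) ∪ [1, 6) ∪ [10, 15) ∪ [16, 22) ∪ [25, 39) ∪ [43, 50) ∪ [55, 56)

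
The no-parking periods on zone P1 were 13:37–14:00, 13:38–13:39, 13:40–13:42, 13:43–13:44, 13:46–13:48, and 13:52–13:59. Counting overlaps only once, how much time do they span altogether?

Merged: 13:37–14:00.
Length: 23 min.

23 min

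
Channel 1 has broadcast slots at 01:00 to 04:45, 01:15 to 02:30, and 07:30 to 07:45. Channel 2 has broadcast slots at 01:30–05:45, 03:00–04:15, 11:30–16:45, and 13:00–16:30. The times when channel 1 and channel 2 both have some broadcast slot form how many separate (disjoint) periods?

First set merges to 01:00–04:45, 07:30–07:45.
Second set merges to 01:30–05:45, 11:30–16:45.
A ∩ B = 01:30–04:45.
That is 1 disjoint piece.

1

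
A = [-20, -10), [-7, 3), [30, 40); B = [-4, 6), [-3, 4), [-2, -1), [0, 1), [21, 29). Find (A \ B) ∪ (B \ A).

Merge the second list: [-4, 6), [21, 29).
Only in the first: [-20, -10), [-7, -4), [30, 40).
Only in the second: [3, 6), [21, 29).
Together these are the periods covered by exactly one.

[-20, -10) ∪ [-7, -4) ∪ [3, 6) ∪ [21, 29) ∪ [30, 40)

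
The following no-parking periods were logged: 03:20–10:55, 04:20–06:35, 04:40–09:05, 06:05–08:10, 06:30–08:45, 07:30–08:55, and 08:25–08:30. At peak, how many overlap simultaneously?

Walk the sorted start/end points keeping a running depth.
The depth first hits 5 at 06:30.

5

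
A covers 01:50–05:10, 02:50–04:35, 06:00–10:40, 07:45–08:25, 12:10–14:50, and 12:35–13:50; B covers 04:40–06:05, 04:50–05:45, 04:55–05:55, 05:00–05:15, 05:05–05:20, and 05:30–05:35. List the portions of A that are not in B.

01:50–04:40, 06:05–10:40, 12:10–14:50

Merge the first list: 01:50–05:10, 06:00–10:40, 12:10–14:50.
Merge the second list: 04:40–06:05.
01:50–05:10 with B removed leaves 01:50–04:40.
06:00–10:40 with B removed leaves 06:05–10:40.
12:10–14:50 is untouched.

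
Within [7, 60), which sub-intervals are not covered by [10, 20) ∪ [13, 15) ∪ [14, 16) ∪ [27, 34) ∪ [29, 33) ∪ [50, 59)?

The merged coverage is [10, 20), [27, 34), [50, 59).
Gaps within [7, 60): [7, 10), [20, 27), [34, 50), [59, 60).

[7, 10) ∪ [20, 27) ∪ [34, 50) ∪ [59, 60)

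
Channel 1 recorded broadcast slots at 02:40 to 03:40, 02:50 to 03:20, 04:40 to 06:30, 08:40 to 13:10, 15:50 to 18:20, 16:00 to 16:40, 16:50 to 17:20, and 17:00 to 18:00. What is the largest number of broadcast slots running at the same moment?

Sweep endpoints in order; track running count of active intervals.
Peak of 3 reached at 17:00.

3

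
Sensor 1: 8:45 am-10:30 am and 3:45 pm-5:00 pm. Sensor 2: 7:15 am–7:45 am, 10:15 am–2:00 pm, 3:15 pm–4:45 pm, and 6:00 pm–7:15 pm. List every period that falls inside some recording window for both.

10:15 am-10:30 am, 3:45 pm-4:45 pm

8:45 am-10:30 am meets the second set on 10:15 am-10:30 am.
3:45 pm-5:00 pm meets the second set on 3:45 pm-4:45 pm.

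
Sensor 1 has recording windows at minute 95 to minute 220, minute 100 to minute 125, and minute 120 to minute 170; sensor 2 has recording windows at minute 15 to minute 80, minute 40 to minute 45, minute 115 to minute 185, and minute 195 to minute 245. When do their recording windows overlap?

First set merges to minute 95 to minute 220.
Second set merges to minute 15 to minute 80, minute 115 to minute 185, minute 195 to minute 245.
minute 95 to minute 220 meets the second set on minute 115 to minute 185, minute 195 to minute 220.

minute 115 to minute 185, minute 195 to minute 220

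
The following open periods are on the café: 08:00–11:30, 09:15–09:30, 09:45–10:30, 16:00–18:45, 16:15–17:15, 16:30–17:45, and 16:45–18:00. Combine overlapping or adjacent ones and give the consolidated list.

09:15-09:30 overlaps/touches 08:00-11:30 → extend to 08:00-11:30.
09:45-10:30 overlaps/touches 08:00-11:30 → extend to 08:00-11:30.
16:00-18:45 is disjoint → start new block.
16:15-17:15 overlaps/touches 16:00-18:45 → extend to 16:00-18:45.
16:30-17:45 overlaps/touches 16:00-18:45 → extend to 16:00-18:45.
16:45-18:00 overlaps/touches 16:00-18:45 → extend to 16:00-18:45.

08:00-11:30, 16:00-18:45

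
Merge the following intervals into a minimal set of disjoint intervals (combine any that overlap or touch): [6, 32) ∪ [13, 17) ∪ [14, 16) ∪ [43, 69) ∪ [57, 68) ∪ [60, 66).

[13, 17) overlaps/touches [6, 32) → extend to [6, 32).
[14, 16) overlaps/touches [6, 32) → extend to [6, 32).
[43, 69) is disjoint → start new block.
[57, 68) overlaps/touches [43, 69) → extend to [43, 69).
[60, 66) overlaps/touches [43, 69) → extend to [43, 69).

[6, 32) ∪ [43, 69)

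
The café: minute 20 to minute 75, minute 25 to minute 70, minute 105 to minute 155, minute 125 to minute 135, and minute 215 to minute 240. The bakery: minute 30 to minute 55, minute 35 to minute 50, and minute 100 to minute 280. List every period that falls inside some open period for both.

minute 30 to minute 55, minute 105 to minute 155, minute 215 to minute 240

Merge the first list: minute 20 to minute 75, minute 105 to minute 155, minute 215 to minute 240.
Merge the second list: minute 30 to minute 55, minute 100 to minute 280.
minute 20 to minute 75 ∩ B → minute 30 to minute 55.
minute 105 to minute 155 ∩ B → minute 105 to minute 155.
minute 215 to minute 240 ∩ B → minute 215 to minute 240.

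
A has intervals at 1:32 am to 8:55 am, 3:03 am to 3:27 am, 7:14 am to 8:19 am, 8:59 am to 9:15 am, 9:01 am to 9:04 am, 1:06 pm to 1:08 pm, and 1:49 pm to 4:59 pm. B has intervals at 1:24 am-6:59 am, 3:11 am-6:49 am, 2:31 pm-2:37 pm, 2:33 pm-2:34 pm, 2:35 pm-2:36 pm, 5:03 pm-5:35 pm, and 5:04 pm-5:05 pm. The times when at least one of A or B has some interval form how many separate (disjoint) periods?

A, merged: 1:32 am–8:55 am, 8:59 am–9:15 am, 1:06 pm–1:08 pm, 1:49 pm–4:59 pm.
B, merged: 1:24 am–6:59 am, 2:31 pm–2:37 pm, 5:03 pm–5:35 pm.
A ∪ B = 1:24 am–8:55 am, 8:59 am–9:15 am, 1:06 pm–1:08 pm, 1:49 pm–4:59 pm, 5:03 pm–5:35 pm.
That is 5 disjoint pieces.

5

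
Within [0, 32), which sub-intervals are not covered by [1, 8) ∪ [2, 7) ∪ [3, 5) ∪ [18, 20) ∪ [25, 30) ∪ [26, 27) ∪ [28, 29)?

[0, 1) ∪ [8, 18) ∪ [20, 25) ∪ [30, 32)

Covered (merged): [1, 8), [18, 20), [25, 30).
Uncovered inside [0, 32): [0, 1), [8, 18), [20, 25), [30, 32).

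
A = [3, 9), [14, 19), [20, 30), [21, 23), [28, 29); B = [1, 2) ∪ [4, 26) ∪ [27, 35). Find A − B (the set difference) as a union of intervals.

[3, 4) ∪ [26, 27)

First set merges to [3, 9), [14, 19), [20, 30).
[3, 9) with B removed leaves [3, 4).
[14, 19) lies entirely inside B → drops out.
[20, 30) with B removed leaves [26, 27).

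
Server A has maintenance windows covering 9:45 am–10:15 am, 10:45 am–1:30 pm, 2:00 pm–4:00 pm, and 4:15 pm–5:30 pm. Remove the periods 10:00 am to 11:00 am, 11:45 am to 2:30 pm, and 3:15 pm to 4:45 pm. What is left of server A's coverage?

9:45 am–10:15 am with B removed leaves 9:45 am–10:00 am.
10:45 am–1:30 pm with B removed leaves 11:00 am–11:45 am.
2:00 pm–4:00 pm with B removed leaves 2:30 pm–3:15 pm.
4:15 pm–5:30 pm with B removed leaves 4:45 pm–5:30 pm.

9:45 am–10:00 am, 11:00 am–11:45 am, 2:30 pm–3:15 pm, 4:45 pm–5:30 pm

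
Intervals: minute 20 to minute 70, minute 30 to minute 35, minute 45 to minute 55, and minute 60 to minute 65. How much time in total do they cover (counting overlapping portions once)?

50 minutes

Merged: minute 20 to minute 70.
Length: 50 minutes.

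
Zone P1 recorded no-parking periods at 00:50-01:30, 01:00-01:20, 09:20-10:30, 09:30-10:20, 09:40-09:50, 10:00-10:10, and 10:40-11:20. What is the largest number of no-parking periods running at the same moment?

Sweep endpoints in order; track running count of active intervals.
Peak of 3 reached at 09:40.

3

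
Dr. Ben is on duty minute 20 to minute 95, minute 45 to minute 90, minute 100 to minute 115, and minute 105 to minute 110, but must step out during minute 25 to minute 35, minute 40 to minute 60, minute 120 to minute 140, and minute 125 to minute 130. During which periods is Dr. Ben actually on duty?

A, merged: minute 20 to minute 95, minute 100 to minute 115.
B, merged: minute 25 to minute 35, minute 40 to minute 60, minute 120 to minute 140.
minute 20 to minute 95 \ B = minute 20 to minute 25, minute 35 to minute 40, minute 60 to minute 95.
minute 100 to minute 115: nothing removed.

minute 20 to minute 25, minute 35 to minute 40, minute 60 to minute 95, minute 100 to minute 115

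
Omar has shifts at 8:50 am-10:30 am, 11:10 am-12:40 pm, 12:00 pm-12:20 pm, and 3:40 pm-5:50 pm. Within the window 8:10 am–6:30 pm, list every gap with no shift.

The merged coverage is 8:50 am–10:30 am, 11:10 am–12:40 pm, 3:40 pm–5:50 pm.
Uncovered inside 8:10 am–6:30 pm: 8:10 am–8:50 am, 10:30 am–11:10 am, 12:40 pm–3:40 pm, 5:50 pm–6:30 pm.

8:10 am–8:50 am, 10:30 am–11:10 am, 12:40 pm–3:40 pm, 5:50 pm–6:30 pm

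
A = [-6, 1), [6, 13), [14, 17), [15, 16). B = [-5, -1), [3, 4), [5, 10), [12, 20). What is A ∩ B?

[-5, -1) ∪ [6, 10) ∪ [12, 13) ∪ [14, 17)

First set merges to [-6, 1), [6, 13), [14, 17).
[-6, 1) ∩ B → [-5, -1).
[6, 13) ∩ B → [6, 10), [12, 13).
[14, 17) ∩ B → [14, 17).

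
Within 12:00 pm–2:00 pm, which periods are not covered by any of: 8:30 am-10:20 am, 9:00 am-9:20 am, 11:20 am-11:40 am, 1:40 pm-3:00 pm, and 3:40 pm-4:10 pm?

The merged coverage is 8:30 am–10:20 am, 11:20 am–11:40 am, 1:40 pm–3:00 pm, 3:40 pm–4:10 pm.
Complement within 12:00 pm–2:00 pm: 12:00 pm–1:40 pm.

12:00 pm–1:40 pm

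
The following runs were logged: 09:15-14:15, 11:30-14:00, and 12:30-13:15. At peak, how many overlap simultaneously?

3

Walk the sorted start/end points keeping a running depth.
The depth first hits 3 at 12:30.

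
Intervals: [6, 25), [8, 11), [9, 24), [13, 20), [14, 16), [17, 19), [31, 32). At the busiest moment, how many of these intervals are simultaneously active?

Sweep endpoints in order; track running count of active intervals.
Peak of 4 reached at 14.

4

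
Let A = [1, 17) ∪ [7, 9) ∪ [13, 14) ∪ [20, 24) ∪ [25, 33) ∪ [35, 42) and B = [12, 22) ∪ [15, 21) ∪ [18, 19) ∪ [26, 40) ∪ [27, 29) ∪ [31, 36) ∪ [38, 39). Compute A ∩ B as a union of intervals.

[12, 17) ∪ [20, 22) ∪ [26, 33) ∪ [35, 40)

A, merged: [1, 17), [20, 24), [25, 33), [35, 42).
B, merged: [12, 22), [26, 40).
[1, 17) overlaps B on [12, 17).
[20, 24) overlaps B on [20, 22).
[25, 33) overlaps B on [26, 33).
[35, 42) overlaps B on [35, 40).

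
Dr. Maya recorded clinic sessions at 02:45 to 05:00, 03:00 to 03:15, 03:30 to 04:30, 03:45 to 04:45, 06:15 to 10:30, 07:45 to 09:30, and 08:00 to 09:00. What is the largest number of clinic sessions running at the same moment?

3

At 03:45, 3 of the intervals are simultaneously active.
No point has more.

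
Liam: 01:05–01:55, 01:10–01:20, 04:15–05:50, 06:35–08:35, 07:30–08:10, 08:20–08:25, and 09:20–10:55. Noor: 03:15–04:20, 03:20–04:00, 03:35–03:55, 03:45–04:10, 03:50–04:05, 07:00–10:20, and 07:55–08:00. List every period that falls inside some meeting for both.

04:15–04:20, 07:00–08:35, 09:20–10:20

First set merges to 01:05–01:55, 04:15–05:50, 06:35–08:35, 09:20–10:55.
Second set merges to 03:15–04:20, 07:00–10:20.
01:05–01:55: no overlap with the second set.
04:15–05:50 meets the second set on 04:15–04:20.
06:35–08:35 meets the second set on 07:00–08:35.
09:20–10:55 meets the second set on 09:20–10:20.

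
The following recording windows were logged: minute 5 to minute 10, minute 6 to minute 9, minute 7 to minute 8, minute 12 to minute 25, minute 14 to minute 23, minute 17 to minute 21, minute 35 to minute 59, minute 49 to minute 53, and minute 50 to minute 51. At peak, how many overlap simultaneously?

3

Sweep endpoints in order; track running count of active intervals.
Peak of 3 reached at minute 7.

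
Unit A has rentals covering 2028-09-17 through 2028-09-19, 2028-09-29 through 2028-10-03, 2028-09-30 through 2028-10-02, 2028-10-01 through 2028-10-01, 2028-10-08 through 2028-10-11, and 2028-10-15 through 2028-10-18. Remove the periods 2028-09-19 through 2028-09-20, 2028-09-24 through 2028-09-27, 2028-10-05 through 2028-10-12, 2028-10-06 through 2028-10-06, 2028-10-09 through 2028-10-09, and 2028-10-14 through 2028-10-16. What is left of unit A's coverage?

A, merged: 2028-09-17 through 2028-09-19, 2028-09-29 through 2028-10-03, 2028-10-08 through 2028-10-11, 2028-10-15 through 2028-10-18.
B, merged: 2028-09-19 through 2028-09-20, 2028-09-24 through 2028-09-27, 2028-10-05 through 2028-10-12, 2028-10-14 through 2028-10-16.
2028-09-17 through 2028-09-19 with B removed leaves 2028-09-17 through 2028-09-18.
2028-09-29 through 2028-10-03 is untouched.
2028-10-08 through 2028-10-11 lies entirely inside B → drops out.
2028-10-15 through 2028-10-18 with B removed leaves 2028-10-17 through 2028-10-18.

2028-09-17 through 2028-09-18, 2028-09-29 through 2028-10-03, 2028-10-17 through 2028-10-18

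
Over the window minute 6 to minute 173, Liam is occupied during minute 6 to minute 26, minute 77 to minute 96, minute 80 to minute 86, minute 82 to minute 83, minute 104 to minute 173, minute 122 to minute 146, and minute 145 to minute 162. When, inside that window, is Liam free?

minute 26 to minute 77, minute 96 to minute 104

After merging, the occupied span is minute 6 to minute 26, minute 77 to minute 96, minute 104 to minute 173.
Complement within minute 6 to minute 173: minute 26 to minute 77, minute 96 to minute 104.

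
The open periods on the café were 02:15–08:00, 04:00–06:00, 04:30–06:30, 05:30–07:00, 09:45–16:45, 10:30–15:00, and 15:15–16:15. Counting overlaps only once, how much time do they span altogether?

12 h 45 min

Merged: 02:15-08:00, 09:45-16:45.
Lengths: 5 h 45 min + 7 h = 12 h 45 min.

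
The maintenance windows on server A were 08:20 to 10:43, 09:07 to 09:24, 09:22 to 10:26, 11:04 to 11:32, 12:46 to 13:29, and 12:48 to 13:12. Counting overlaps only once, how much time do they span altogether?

Merged: 08:20–10:43, 11:04–11:32, 12:46–13:29.
Lengths: 2 h 23 min + 28 min + 43 min = 3 h 34 min.

3 h 34 min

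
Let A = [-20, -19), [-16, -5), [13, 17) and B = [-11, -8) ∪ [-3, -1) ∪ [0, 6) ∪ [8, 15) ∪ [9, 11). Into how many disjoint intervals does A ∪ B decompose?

Merge the second list: [-11, -8), [-3, -1), [0, 6), [8, 15).
A ∪ B = [-20, -19), [-16, -5), [-3, -1), [0, 6), [8, 17).
That is 5 disjoint pieces.

5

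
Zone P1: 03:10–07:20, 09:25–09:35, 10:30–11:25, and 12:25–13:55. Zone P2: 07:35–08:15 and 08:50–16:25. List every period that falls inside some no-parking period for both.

09:25–09:35, 10:30–11:25, 12:25–13:55

03:10–07:20: no overlap with the second set.
09:25–09:35 meets the second set on 09:25–09:35.
10:30–11:25 meets the second set on 10:30–11:25.
12:25–13:55 meets the second set on 12:25–13:55.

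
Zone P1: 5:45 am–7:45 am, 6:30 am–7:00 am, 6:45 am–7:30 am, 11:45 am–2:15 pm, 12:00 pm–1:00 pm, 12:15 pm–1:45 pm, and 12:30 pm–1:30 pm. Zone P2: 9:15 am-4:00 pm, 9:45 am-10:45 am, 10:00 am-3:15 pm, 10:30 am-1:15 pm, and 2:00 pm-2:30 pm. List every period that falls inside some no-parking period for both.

11:45 am–2:15 pm

A, merged: 5:45 am–7:45 am, 11:45 am–2:15 pm.
B, merged: 9:15 am–4:00 pm.
5:45 am–7:45 am meets no B interval.
11:45 am–2:15 pm ∩ B → 11:45 am–2:15 pm.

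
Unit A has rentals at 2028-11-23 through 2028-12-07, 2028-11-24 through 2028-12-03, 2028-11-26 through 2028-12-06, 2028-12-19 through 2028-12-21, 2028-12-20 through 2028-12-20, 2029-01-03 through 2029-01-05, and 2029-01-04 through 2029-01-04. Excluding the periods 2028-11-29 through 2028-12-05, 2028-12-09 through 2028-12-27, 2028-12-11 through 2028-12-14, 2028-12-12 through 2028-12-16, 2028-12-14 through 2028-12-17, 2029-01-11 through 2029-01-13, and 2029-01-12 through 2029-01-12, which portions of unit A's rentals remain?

2028-11-23 through 2028-11-28, 2028-12-06 through 2028-12-07, 2029-01-03 through 2029-01-05

A, merged: 2028-11-23 through 2028-12-07, 2028-12-19 through 2028-12-21, 2029-01-03 through 2029-01-05.
B, merged: 2028-11-29 through 2028-12-05, 2028-12-09 through 2028-12-27, 2029-01-11 through 2029-01-13.
2028-11-23 through 2028-12-07 minus B → 2028-11-23 through 2028-11-28, 2028-12-06 through 2028-12-07.
2028-12-19 through 2028-12-21: fully covered by B → removed.
2029-01-03 through 2029-01-05: no B overlap → unchanged.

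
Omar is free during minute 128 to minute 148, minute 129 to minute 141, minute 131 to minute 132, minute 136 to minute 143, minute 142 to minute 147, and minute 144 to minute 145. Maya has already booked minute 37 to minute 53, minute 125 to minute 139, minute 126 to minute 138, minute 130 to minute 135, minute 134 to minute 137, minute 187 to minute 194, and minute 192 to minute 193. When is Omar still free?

minute 139 to minute 148

A, merged: minute 128 to minute 148.
B, merged: minute 37 to minute 53, minute 125 to minute 139, minute 187 to minute 194.
minute 128 to minute 148 \ B = minute 139 to minute 148.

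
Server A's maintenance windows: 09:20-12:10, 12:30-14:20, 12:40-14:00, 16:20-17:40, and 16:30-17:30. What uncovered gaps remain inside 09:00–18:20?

After merging, the occupied span is 09:20–12:10, 12:30–14:20, 16:20–17:40.
Uncovered inside 09:00–18:20: 09:00–09:20, 12:10–12:30, 14:20–16:20, 17:40–18:20.

09:00–09:20, 12:10–12:30, 14:20–16:20, 17:40–18:20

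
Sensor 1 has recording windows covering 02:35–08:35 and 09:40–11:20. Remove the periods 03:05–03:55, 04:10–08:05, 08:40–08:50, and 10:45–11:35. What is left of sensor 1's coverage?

02:35–08:35 \ B = 02:35–03:05, 03:55–04:10, 08:05–08:35.
09:40–11:20 \ B = 09:40–10:45.

02:35–03:05, 03:55–04:10, 08:05–08:35, 09:40–10:45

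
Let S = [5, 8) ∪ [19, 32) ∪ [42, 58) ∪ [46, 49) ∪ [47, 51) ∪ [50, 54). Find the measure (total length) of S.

Merged: [5, 8), [19, 32), [42, 58).
Lengths: 3 + 13 + 16 = 32.

32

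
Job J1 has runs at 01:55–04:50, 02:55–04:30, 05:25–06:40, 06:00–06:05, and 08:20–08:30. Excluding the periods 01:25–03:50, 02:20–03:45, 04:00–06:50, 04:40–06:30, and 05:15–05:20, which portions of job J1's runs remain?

03:50–04:00, 08:20–08:30

First set merges to 01:55–04:50, 05:25–06:40, 08:20–08:30.
Second set merges to 01:25–03:50, 04:00–06:50.
01:55–04:50 minus B → 03:50–04:00.
05:25–06:40: fully covered by B → removed.
08:20–08:30: no B overlap → unchanged.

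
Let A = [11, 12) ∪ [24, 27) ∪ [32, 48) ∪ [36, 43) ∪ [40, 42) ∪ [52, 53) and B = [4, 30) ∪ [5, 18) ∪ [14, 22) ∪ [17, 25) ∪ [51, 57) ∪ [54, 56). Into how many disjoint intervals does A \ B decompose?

1

Merge the first list: [11, 12), [24, 27), [32, 48), [52, 53).
Merge the second list: [4, 30), [51, 57).
A \ B = [32, 48).
That is 1 disjoint piece.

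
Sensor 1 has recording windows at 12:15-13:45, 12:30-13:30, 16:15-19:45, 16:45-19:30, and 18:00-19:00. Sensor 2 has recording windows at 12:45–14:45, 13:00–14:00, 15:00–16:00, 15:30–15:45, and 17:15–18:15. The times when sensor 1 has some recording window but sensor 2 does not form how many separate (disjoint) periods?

3

A, merged: 12:15–13:45, 16:15–19:45.
B, merged: 12:45–14:45, 15:00–16:00, 17:15–18:15.
A \ B = 12:15–12:45, 16:15–17:15, 18:15–19:45.
That is 3 disjoint pieces.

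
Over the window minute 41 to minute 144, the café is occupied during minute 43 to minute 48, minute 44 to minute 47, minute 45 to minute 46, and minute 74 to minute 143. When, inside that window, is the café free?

Covered (merged): minute 43 to minute 48, minute 74 to minute 143.
Uncovered inside minute 41 to minute 144: minute 41 to minute 43, minute 48 to minute 74, minute 143 to minute 144.

minute 41 to minute 43, minute 48 to minute 74, minute 143 to minute 144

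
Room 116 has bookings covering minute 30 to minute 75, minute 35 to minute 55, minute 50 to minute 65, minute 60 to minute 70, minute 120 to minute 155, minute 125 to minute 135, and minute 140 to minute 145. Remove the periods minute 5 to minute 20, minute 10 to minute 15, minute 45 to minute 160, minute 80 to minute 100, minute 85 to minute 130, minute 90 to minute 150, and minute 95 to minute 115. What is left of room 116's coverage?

minute 30 to minute 45

First set merges to minute 30 to minute 75, minute 120 to minute 155.
Second set merges to minute 5 to minute 20, minute 45 to minute 160.
minute 30 to minute 75 with B removed leaves minute 30 to minute 45.
minute 120 to minute 155 lies entirely inside B → drops out.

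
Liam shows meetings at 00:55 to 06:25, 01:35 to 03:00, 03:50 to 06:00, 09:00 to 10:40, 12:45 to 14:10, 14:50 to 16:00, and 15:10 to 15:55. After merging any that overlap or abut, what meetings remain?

00:55–06:25, 09:00–10:40, 12:45–14:10, 14:50–16:00

01:35–03:00 overlaps/touches 00:55–06:25 → extend to 00:55–06:25.
03:50–06:00 overlaps/touches 00:55–06:25 → extend to 00:55–06:25.
09:00–10:40 is disjoint → start new block.
12:45–14:10 is disjoint → start new block.
14:50–16:00 is disjoint → start new block.
15:10–15:55 overlaps/touches 14:50–16:00 → extend to 14:50–16:00.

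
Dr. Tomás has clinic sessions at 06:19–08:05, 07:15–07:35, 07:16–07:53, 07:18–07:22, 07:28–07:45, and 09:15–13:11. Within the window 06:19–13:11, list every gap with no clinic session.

08:05-09:15

The merged coverage is 06:19-08:05, 09:15-13:11.
Uncovered inside 06:19-13:11: 08:05-09:15.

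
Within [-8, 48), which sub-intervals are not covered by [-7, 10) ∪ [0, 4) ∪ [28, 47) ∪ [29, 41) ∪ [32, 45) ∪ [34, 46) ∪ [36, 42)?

After merging, the occupied span is [-7, 10), [28, 47).
Uncovered inside [-8, 48): [-8, -7), [10, 28), [47, 48).

[-8, -7) ∪ [10, 28) ∪ [47, 48)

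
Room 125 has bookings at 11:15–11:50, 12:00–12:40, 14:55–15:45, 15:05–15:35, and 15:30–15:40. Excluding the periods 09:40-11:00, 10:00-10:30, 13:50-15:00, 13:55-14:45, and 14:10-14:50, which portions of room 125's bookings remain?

Merge the first list: 11:15-11:50, 12:00-12:40, 14:55-15:45.
Merge the second list: 09:40-11:00, 13:50-15:00.
11:15-11:50 is untouched.
12:00-12:40 is untouched.
14:55-15:45 with B removed leaves 15:00-15:45.

11:15-11:50, 12:00-12:40, 15:00-15:45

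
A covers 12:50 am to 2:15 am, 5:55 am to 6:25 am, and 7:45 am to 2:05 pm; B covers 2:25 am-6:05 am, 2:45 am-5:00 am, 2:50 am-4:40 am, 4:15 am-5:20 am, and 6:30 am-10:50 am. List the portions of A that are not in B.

12:50 am-2:15 am, 6:05 am-6:25 am, 10:50 am-2:05 pm

Merge the second list: 2:25 am-6:05 am, 6:30 am-10:50 am.
12:50 am-2:15 am: no B overlap → unchanged.
5:55 am-6:25 am minus B → 6:05 am-6:25 am.
7:45 am-2:05 pm minus B → 10:50 am-2:05 pm.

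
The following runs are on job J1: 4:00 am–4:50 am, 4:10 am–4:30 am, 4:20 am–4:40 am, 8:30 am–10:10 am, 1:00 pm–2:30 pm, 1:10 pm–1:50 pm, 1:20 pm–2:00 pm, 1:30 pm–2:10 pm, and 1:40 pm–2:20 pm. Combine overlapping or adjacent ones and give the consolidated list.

4:00 am-4:50 am, 8:30 am-10:10 am, 1:00 pm-2:30 pm

4:10 am-4:30 am overlaps/touches 4:00 am-4:50 am → extend to 4:00 am-4:50 am.
4:20 am-4:40 am overlaps/touches 4:00 am-4:50 am → extend to 4:00 am-4:50 am.
8:30 am-10:10 am is disjoint → start new block.
1:00 pm-2:30 pm is disjoint → start new block.
1:10 pm-1:50 pm overlaps/touches 1:00 pm-2:30 pm → extend to 1:00 pm-2:30 pm.
1:20 pm-2:00 pm overlaps/touches 1:00 pm-2:30 pm → extend to 1:00 pm-2:30 pm.
1:30 pm-2:10 pm overlaps/touches 1:00 pm-2:30 pm → extend to 1:00 pm-2:30 pm.
1:40 pm-2:20 pm overlaps/touches 1:00 pm-2:30 pm → extend to 1:00 pm-2:30 pm.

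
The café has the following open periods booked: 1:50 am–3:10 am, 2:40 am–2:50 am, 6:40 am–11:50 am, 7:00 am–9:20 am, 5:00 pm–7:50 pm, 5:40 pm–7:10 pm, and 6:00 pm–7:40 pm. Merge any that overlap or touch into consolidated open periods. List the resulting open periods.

2:40 am-2:50 am overlaps/touches 1:50 am-3:10 am → extend to 1:50 am-3:10 am.
6:40 am-11:50 am is disjoint → start new block.
7:00 am-9:20 am overlaps/touches 6:40 am-11:50 am → extend to 6:40 am-11:50 am.
5:00 pm-7:50 pm is disjoint → start new block.
5:40 pm-7:10 pm overlaps/touches 5:00 pm-7:50 pm → extend to 5:00 pm-7:50 pm.
6:00 pm-7:40 pm overlaps/touches 5:00 pm-7:50 pm → extend to 5:00 pm-7:50 pm.

1:50 am-3:10 am, 6:40 am-11:50 am, 5:00 pm-7:50 pm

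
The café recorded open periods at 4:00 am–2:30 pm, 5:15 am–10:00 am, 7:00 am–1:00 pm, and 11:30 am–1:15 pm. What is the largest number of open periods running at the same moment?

3

At 7:00 am, 3 of the intervals are simultaneously active.
No point has more.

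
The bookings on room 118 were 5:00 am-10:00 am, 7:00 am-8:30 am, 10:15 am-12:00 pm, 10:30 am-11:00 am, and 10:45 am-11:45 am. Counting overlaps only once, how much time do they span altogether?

Merged: 5:00 am–10:00 am, 10:15 am–12:00 pm.
Lengths: 5 h + 1 h 45 min = 6 h 45 min.

6 h 45 min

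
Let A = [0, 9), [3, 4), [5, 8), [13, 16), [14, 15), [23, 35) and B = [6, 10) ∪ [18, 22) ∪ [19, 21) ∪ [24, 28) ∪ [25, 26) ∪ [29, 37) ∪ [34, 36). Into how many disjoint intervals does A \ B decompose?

4

A, merged: [0, 9), [13, 16), [23, 35).
B, merged: [6, 10), [18, 22), [24, 28), [29, 37).
A \ B = [0, 6), [13, 16), [23, 24), [28, 29).
That is 4 disjoint pieces.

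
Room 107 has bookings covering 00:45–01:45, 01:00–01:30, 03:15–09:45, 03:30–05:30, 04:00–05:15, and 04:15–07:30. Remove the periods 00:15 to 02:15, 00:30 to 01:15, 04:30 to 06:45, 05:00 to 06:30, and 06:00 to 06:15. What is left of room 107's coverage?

03:15–04:30, 06:45–09:45

Merge the first list: 00:45–01:45, 03:15–09:45.
Merge the second list: 00:15–02:15, 04:30–06:45.
00:45–01:45: fully covered by B → removed.
03:15–09:45 minus B → 03:15–04:30, 06:45–09:45.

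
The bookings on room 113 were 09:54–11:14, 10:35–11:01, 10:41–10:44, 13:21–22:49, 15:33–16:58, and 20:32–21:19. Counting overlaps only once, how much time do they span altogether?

10 h 48 min

Merged: 09:54–11:14, 13:21–22:49.
Lengths: 1 h 20 min + 9 h 28 min = 10 h 48 min.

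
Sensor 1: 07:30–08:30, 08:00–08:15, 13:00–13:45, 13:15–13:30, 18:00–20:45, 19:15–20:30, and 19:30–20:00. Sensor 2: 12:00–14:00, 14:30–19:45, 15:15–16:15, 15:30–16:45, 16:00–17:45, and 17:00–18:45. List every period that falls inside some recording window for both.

A, merged: 07:30–08:30, 13:00–13:45, 18:00–20:45.
B, merged: 12:00–14:00, 14:30–19:45.
07:30–08:30 meets no B interval.
13:00–13:45 ∩ B → 13:00–13:45.
18:00–20:45 ∩ B → 18:00–19:45.

13:00–13:45, 18:00–19:45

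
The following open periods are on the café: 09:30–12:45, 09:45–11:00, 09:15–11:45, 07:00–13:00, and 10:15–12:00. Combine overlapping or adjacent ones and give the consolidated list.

Sort by start: 07:00–13:00, 09:15–11:45, 09:30–12:45, 09:45–11:00, 10:15–12:00.
09:15–11:45 overlaps/touches 07:00–13:00 → extend to 07:00–13:00.
09:30–12:45 overlaps/touches 07:00–13:00 → extend to 07:00–13:00.
09:45–11:00 overlaps/touches 07:00–13:00 → extend to 07:00–13:00.
10:15–12:00 overlaps/touches 07:00–13:00 → extend to 07:00–13:00.

07:00–13:00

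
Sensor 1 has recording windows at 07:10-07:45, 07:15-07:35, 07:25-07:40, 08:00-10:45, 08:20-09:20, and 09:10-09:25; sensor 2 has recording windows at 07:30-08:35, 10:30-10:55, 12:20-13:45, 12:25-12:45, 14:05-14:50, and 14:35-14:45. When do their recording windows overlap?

07:30–07:45, 08:00–08:35, 10:30–10:45

Merge the first list: 07:10–07:45, 08:00–10:45.
Merge the second list: 07:30–08:35, 10:30–10:55, 12:20–13:45, 14:05–14:50.
07:10–07:45 ∩ B → 07:30–07:45.
08:00–10:45 ∩ B → 08:00–08:35, 10:30–10:45.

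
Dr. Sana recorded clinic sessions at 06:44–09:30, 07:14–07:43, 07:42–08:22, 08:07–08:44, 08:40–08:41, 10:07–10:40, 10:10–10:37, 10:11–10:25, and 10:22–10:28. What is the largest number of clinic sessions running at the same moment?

4

Sweep endpoints in order; track running count of active intervals.
Peak of 4 reached at 10:22.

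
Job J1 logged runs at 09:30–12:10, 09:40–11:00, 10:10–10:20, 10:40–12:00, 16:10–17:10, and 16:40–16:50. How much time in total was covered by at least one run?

Merged: 09:30–12:10, 16:10–17:10.
Lengths: 2 h 40 min + 1 h = 3 h 40 min.

3 h 40 min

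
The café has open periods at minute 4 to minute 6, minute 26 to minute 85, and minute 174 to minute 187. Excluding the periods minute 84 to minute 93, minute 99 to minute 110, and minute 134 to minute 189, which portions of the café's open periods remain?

minute 4 to minute 6 is untouched.
minute 26 to minute 85 with B removed leaves minute 26 to minute 84.
minute 174 to minute 187 lies entirely inside B → drops out.

minute 4 to minute 6, minute 26 to minute 84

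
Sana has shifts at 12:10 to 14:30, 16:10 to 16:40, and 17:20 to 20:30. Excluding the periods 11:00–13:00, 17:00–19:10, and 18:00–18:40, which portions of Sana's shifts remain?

Merge the second list: 11:00–13:00, 17:00–19:10.
12:10–14:30 \ B = 13:00–14:30.
16:10–16:40: nothing removed.
17:20–20:30 \ B = 19:10–20:30.

13:00–14:30, 16:10–16:40, 19:10–20:30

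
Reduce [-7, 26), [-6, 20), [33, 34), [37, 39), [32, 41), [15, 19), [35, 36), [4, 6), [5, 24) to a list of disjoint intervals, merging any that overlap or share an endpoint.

[-7, 26) ∪ [32, 41)

Sort by start: [-7, 26), [-6, 20), [4, 6), [5, 24), [15, 19), [32, 41), [33, 34), [35, 36), [37, 39).
[-6, 20) overlaps/touches [-7, 26) → extend to [-7, 26).
[4, 6) overlaps/touches [-7, 26) → extend to [-7, 26).
[5, 24) overlaps/touches [-7, 26) → extend to [-7, 26).
[15, 19) overlaps/touches [-7, 26) → extend to [-7, 26).
[32, 41) is disjoint → start new block.
[33, 34) overlaps/touches [32, 41) → extend to [32, 41).
[35, 36) overlaps/touches [32, 41) → extend to [32, 41).
[37, 39) overlaps/touches [32, 41) → extend to [32, 41).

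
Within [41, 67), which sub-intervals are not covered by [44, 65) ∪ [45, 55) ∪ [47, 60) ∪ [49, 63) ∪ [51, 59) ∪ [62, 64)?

Covered (merged): [44, 65).
Complement within [41, 67): [41, 44), [65, 67).

[41, 44) ∪ [65, 67)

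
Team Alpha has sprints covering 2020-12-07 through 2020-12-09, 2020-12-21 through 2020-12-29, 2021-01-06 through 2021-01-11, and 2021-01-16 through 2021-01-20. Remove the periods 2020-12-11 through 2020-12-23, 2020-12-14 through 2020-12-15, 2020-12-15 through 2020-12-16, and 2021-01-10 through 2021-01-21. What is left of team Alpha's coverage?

2020-12-07 through 2020-12-09, 2020-12-24 through 2020-12-29, 2021-01-06 through 2021-01-09

Second set merges to 2020-12-11 through 2020-12-23, 2021-01-10 through 2021-01-21.
2020-12-07 through 2020-12-09 is untouched.
2020-12-21 through 2020-12-29 with B removed leaves 2020-12-24 through 2020-12-29.
2021-01-06 through 2021-01-11 with B removed leaves 2021-01-06 through 2021-01-09.
2021-01-16 through 2021-01-20 lies entirely inside B → drops out.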